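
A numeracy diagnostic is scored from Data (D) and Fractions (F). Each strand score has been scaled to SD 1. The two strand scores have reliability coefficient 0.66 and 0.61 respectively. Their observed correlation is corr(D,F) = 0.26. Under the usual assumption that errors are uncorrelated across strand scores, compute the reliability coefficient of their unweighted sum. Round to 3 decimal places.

Var(D+F) = 2 + 2·[0.26] = 2 + 0.52 = 2.52.
With uncorrelated errors the cross-covariances are all true-score covariance, so they carry over unchanged; only the diagonal terms shrink to ρᵢσᵢ².
True-score variance = [0.66 + 0.61] + 0.52 = 1.27 + 0.52 = 1.79.
Reliability = 1.79 / 2.52 = 0.710.

0.710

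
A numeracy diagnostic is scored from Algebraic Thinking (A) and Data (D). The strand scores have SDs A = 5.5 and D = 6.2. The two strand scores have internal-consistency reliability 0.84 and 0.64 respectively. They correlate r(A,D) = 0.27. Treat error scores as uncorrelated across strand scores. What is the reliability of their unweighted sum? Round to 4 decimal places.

Var(A+D) = 5.5² + 6.2² + 2·[5.5·6.2·0.27] = 68.69 + 18.414 = 87.104.
Because errors are independent across components, Cov(Tᵢ,Tⱼ) = Cov(Xᵢ,Xⱼ); the off-diagonal part of the true-score variance is the same as above.
True-score variance = [5.5²·0.84 + 6.2²·0.64] + 18.414 = 50.0116 + 18.414 = 68.4256.
Reliability = 68.4256 / 87.104 = 0.7856.

0.7856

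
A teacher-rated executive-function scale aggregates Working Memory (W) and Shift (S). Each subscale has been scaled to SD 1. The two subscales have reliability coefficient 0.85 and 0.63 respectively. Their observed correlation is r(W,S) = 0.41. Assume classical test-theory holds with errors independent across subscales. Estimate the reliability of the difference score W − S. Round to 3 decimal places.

Var(W−S) = 1 + 1 − 2·0.41 = 2 − 0.82 = 1.18.
With uncorrelated errors the cross-covariances are all true-score covariance, so they carry over unchanged; only the diagonal terms shrink to ρᵢσᵢ².
True-score variance = [0.85 + 0.63] − 0.82 = 1.48 − 0.82 = 0.66.
Reliability = 0.66 / 1.18 = 0.559.

0.559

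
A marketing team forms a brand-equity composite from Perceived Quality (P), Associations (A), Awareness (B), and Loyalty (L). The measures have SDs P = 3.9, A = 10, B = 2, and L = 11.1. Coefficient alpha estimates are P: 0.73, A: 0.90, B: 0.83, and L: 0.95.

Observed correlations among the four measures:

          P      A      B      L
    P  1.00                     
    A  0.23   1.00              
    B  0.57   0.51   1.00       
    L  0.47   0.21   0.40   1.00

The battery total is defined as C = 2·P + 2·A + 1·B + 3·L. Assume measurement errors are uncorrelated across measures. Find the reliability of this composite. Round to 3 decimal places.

Var(C) = 2²·3.9² + 2²·10² + 2² + 3²·11.1² + 2·[4·3.9·10·0.23 + 2·3.9·2·0.57 + 6·3.9·11.1·0.47 + 2·10·2·0.51 + 6·10·11.1·0.21 + 3·2·11.1·0.40] = 1573.73 + 707.5 = 2281.23.
Because errors are independent across components, Cov(Tᵢ,Tⱼ) = Cov(Xᵢ,Xⱼ); the off-diagonal part of the true-score variance is the same as above.
True-score variance = [2²·3.9²·0.73 + 2²·10²·0.90 + 2²·0.83 + 3²·11.1²·0.95] + 707.5 = 1461.18 + 707.5 = 2168.68.
Reliability = 2168.68 / 2281.23 = 0.951.

0.951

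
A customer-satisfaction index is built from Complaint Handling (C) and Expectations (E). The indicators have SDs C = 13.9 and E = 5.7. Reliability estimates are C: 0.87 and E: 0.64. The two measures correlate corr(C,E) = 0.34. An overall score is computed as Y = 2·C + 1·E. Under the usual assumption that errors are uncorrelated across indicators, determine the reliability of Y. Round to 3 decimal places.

0.877

Var(Y) = 2²·13.9² + 5.7² + 2·[2·13.9·5.7·0.34] = 805.33 + 107.753 = 913.083.
With uncorrelated errors the cross-covariances are all true-score covariance, so they carry over unchanged; only the diagonal terms shrink to ρᵢσᵢ².
True-score variance = [2²·13.9²·0.87 + 5.7²·0.64] + 107.753 = 693.164 + 107.753 = 800.917.
Reliability = 800.917 / 913.083 = 0.877.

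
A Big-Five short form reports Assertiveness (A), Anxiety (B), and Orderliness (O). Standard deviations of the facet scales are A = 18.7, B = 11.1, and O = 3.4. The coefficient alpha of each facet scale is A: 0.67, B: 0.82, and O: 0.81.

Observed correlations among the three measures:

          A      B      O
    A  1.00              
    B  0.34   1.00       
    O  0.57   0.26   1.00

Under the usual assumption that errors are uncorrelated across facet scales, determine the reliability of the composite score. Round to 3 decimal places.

0.805

Var(A+B+O) = 18.7² + 11.1² + 3.4² + 2·[18.7·11.1·0.34 + 18.7·3.4·0.57 + 11.1·3.4·0.26] = 484.46 + 233.254 = 717.714.
Under uncorrelated errors the observed covariances equal the true-score covariances, so only the own-variance terms attenuate.
True-score variance = [18.7²·0.67 + 11.1²·0.82 + 3.4²·0.81] + 233.254 = 344.688 + 233.254 = 577.942.
Reliability = 577.942 / 717.714 = 0.805.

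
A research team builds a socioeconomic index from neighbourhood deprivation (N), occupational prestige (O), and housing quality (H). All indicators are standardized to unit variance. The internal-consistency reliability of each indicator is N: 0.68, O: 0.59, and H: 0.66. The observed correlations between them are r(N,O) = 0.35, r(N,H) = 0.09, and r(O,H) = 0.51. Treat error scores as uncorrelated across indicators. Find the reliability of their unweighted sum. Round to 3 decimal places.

Var(N+O+H) = 3 + 2·[0.35 + 0.09 + 0.51] = 3 + 1.9 = 4.9.
With uncorrelated errors the cross-covariances are all true-score covariance, so they carry over unchanged; only the diagonal terms shrink to ρᵢσᵢ².
True-score variance = [0.68 + 0.59 + 0.66] + 1.9 = 1.93 + 1.9 = 3.83.
Reliability = 3.83 / 4.9 = 0.782.

0.782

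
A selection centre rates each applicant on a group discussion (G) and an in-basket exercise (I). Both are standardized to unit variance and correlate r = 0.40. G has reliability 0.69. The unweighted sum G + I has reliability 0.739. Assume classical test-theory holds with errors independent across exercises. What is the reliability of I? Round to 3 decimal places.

0.579

Var(G+I) = 2 + 2·0.40 = 2.800.
True-score variance = ρ_G + ρ_I + 2·0.40, so 0.739 = (0.69 + ρ_I + 0.80) / 2.800.
ρ_I = 0.739·2.800 − 0.69 − 0.80 = 0.579.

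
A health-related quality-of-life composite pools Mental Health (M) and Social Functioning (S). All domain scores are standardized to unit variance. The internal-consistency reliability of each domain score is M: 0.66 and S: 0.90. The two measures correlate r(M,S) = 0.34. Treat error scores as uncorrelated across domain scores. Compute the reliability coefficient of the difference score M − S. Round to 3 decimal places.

Var(M−S) = 1 + 1 − 2·0.34 = 2 − 0.68 = 1.32.
With uncorrelated errors the cross-covariances are all true-score covariance, so they carry over unchanged; only the diagonal terms shrink to ρᵢσᵢ².
True-score variance = [0.66 + 0.90] − 0.68 = 1.56 − 0.68 = 0.88.
Reliability = 0.88 / 1.32 = 0.667.

0.667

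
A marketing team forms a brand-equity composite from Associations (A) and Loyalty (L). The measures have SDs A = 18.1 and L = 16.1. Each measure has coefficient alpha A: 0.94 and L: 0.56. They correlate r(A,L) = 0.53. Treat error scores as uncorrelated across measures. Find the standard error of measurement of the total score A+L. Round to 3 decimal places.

11.563

Var(total) = 586.82 + 308.895 = 895.715.
True-score variance = 453.111 + 308.895 = 762.006, so reliability = 0.8507.
Error variance = 895.715 − 762.006 = 133.709; SEM = √133.709 = 11.563.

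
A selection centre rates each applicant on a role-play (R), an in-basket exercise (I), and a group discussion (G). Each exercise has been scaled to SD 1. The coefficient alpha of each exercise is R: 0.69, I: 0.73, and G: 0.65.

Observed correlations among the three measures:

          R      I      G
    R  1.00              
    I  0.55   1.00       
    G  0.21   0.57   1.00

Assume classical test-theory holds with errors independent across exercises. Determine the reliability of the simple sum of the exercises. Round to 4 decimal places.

Var(R+I+G) = 3 + 2·[0.55 + 0.21 + 0.57] = 3 + 2.66 = 5.66.
Because errors are independent across components, Cov(Tᵢ,Tⱼ) = Cov(Xᵢ,Xⱼ); the off-diagonal part of the true-score variance is the same as above.
True-score variance = [0.69 + 0.73 + 0.65] + 2.66 = 2.07 + 2.66 = 4.73.
Reliability = 4.73 / 5.66 = 0.8357.

0.8357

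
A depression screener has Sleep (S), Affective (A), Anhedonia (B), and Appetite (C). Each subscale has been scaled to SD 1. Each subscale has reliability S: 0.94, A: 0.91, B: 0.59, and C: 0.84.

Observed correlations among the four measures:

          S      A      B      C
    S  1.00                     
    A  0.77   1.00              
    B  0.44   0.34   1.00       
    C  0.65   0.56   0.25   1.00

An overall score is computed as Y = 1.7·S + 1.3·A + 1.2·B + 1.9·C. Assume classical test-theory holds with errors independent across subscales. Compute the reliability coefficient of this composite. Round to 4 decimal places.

0.9378

Var(Y) = 1.7² + 1.3² + 1.2² + 1.9² + 2·[2.21·0.77 + 2.04·0.44 + 3.23·0.65 + 1.56·0.34 + 2.47·0.56 + 2.28·0.25] = 9.63 + 14.3648 = 23.9948.
Because errors are independent across components, Cov(Tᵢ,Tⱼ) = Cov(Xᵢ,Xⱼ); the off-diagonal part of the true-score variance is the same as above.
True-score variance = [1.7²·0.94 + 1.3²·0.91 + 1.2²·0.59 + 1.9²·0.84] + 14.3648 = 8.1365 + 14.3648 = 22.5013.
Reliability = 22.5013 / 23.9948 = 0.9378.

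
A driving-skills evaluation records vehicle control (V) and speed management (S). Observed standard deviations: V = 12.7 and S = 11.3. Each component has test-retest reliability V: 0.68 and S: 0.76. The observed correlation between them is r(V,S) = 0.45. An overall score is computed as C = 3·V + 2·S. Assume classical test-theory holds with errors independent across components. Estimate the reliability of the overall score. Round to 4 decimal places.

0.7855

Var(C) = 3²·12.7² + 2²·11.3² + 2·[6·12.7·11.3·0.45] = 1962.37 + 774.954 = 2737.32.
Because errors are independent across components, Cov(Tᵢ,Tⱼ) = Cov(Xᵢ,Xⱼ); the off-diagonal part of the true-score variance is the same as above.
True-score variance = [3²·12.7²·0.68 + 2²·11.3²·0.76] + 774.954 = 1375.27 + 774.954 = 2150.23.
Reliability = 2150.23 / 2737.32 = 0.7855.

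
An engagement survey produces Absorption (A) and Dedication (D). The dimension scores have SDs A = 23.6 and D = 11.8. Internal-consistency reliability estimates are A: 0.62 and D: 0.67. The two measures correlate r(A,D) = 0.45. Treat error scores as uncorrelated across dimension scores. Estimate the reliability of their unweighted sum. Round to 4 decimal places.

Var(A+D) = 23.6² + 11.8² + 2·[23.6·11.8·0.45] = 696.2 + 250.632 = 946.832.
With uncorrelated errors the cross-covariances are all true-score covariance, so they carry over unchanged; only the diagonal terms shrink to ρᵢσᵢ².
True-score variance = [23.6²·0.62 + 11.8²·0.67] + 250.632 = 438.606 + 250.632 = 689.238.
Reliability = 689.238 / 946.832 = 0.7279.

0.7279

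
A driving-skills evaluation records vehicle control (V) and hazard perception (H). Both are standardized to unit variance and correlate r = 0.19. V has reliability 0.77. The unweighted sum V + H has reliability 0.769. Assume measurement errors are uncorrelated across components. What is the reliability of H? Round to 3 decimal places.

Var(V+H) = 2 + 2·0.19 = 2.380.
True-score variance = ρ_V + ρ_H + 2·0.19, so 0.769 = (0.77 + ρ_H + 0.38) / 2.380.
ρ_H = 0.769·2.380 − 0.77 − 0.38 = 0.680.

0.680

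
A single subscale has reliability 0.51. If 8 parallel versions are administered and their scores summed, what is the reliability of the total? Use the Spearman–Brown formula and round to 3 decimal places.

0.893

ρ_k = kρ / (1 + (k−1)ρ) = 8·0.51 / (1 + 7·0.51) = 4.080 / 4.570 = 0.893.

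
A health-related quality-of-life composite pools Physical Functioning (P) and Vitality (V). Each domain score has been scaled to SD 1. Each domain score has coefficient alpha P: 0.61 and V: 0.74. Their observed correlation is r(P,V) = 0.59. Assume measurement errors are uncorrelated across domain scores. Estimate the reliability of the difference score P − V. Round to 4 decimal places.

0.2073

Var(P−V) = 1 + 1 − 2·0.59 = 2 − 1.18 = 0.82.
Under uncorrelated errors the observed covariances equal the true-score covariances, so only the own-variance terms attenuate.
True-score variance = [0.61 + 0.74] − 1.18 = 1.35 − 1.18 = 0.17.
Reliability = 0.17 / 0.82 = 0.2073.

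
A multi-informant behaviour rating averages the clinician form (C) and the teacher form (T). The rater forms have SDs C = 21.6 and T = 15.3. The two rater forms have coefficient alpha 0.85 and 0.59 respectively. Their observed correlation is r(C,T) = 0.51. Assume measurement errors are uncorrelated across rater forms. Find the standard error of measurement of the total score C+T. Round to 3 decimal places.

Var(total) = 700.65 + 337.09 = 1037.74.
True-score variance = 534.689 + 337.09 = 871.779, so reliability = 0.8401.
Error variance = 1037.74 − 871.779 = 165.961; SEM = √165.961 = 12.883.

12.883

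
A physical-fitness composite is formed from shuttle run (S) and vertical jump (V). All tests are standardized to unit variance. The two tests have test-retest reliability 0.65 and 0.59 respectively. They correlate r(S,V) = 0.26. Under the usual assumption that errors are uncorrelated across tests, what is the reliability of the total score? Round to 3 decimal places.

0.698

Var(S+V) = 2 + 2·[0.26] = 2 + 0.52 = 2.52.
Under uncorrelated errors the observed covariances equal the true-score covariances, so only the own-variance terms attenuate.
True-score variance = [0.65 + 0.59] + 0.52 = 1.24 + 0.52 = 1.76.
Reliability = 1.76 / 2.52 = 0.698.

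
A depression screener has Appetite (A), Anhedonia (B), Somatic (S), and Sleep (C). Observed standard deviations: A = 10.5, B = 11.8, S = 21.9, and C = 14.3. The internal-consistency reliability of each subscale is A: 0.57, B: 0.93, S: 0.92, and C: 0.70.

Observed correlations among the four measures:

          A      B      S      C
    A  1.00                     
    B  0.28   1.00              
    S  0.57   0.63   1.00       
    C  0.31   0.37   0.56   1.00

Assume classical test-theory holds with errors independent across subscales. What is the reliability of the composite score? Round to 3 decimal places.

0.927

Var(A+B+S+C) = 10.5² + 11.8² + 21.9² + 14.3² + 2·[10.5·11.8·0.28 + 10.5·21.9·0.57 + 10.5·14.3·0.31 + 11.8·21.9·0.63 + 11.8·14.3·0.37 + 21.9·14.3·0.56] = 933.59 + 1225.85 = 2159.44.
Because errors are independent across components, Cov(Tᵢ,Tⱼ) = Cov(Xᵢ,Xⱼ); the off-diagonal part of the true-score variance is the same as above.
True-score variance = [10.5²·0.57 + 11.8²·0.93 + 21.9²·0.92 + 14.3²·0.70] + 1225.85 = 776.72 + 1225.85 = 2002.57.
Reliability = 2002.57 / 2159.44 = 0.927.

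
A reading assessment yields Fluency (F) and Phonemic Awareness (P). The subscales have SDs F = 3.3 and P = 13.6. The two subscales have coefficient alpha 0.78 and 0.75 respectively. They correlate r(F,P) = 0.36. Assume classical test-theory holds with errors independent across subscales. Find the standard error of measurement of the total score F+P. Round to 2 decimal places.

6.97

Var(total) = 195.85 + 32.3136 = 228.164.
True-score variance = 147.214 + 32.3136 = 179.528, so reliability = 0.7868.
Error variance = 228.164 − 179.528 = 48.6358; SEM = √48.6358 = 6.97.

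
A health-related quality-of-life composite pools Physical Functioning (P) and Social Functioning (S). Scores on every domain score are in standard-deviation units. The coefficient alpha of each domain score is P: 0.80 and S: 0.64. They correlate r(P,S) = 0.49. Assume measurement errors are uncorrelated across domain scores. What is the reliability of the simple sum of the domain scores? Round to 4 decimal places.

Var(P+S) = 2 + 2·[0.49] = 2 + 0.98 = 2.98.
Under uncorrelated errors the observed covariances equal the true-score covariances, so only the own-variance terms attenuate.
True-score variance = [0.80 + 0.64] + 0.98 = 1.44 + 0.98 = 2.42.
Reliability = 2.42 / 2.98 = 0.8121.

0.8121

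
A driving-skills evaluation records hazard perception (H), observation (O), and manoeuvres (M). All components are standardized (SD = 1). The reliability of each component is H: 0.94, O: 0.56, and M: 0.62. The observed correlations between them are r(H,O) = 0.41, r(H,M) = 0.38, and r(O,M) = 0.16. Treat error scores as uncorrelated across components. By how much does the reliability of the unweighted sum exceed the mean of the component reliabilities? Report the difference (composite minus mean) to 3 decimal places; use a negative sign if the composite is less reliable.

Var(sum) = 3 + 1.9 = 4.9; true-score variance = 2.12 + 1.9 = 4.02; composite reliability = 0.8204.
Mean component reliability = 0.7067.
Difference = 0.8204 − 0.7067 = 0.114.

0.114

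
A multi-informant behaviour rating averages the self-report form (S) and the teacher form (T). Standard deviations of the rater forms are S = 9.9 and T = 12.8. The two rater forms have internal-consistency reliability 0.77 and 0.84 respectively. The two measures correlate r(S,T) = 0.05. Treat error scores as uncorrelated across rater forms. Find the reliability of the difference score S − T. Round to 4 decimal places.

0.8043

Var(S−T) = 9.9² + 12.8² − 2·9.9·12.8·0.05 = 261.85 − 12.672 = 249.178.
Because errors are independent across components, Cov(Tᵢ,Tⱼ) = Cov(Xᵢ,Xⱼ); the off-diagonal part of the true-score variance is the same as above.
True-score variance = [9.9²·0.77 + 12.8²·0.84] − 12.672 = 213.093 − 12.672 = 200.421.
Reliability = 200.421 / 249.178 = 0.8043.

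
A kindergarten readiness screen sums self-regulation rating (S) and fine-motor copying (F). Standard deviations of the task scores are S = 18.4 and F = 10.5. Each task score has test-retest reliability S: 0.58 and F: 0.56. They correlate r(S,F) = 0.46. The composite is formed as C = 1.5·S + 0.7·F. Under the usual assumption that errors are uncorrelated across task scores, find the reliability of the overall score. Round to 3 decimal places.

0.657

Var(C) = 1.5²·18.4² + 0.7²·10.5² + 2·[1.05·18.4·10.5·0.46] = 815.782 + 186.631 = 1002.41.
Because errors are independent across components, Cov(Tᵢ,Tⱼ) = Cov(Xᵢ,Xⱼ); the off-diagonal part of the true-score variance is the same as above.
True-score variance = [1.5²·18.4²·0.58 + 0.7²·10.5²·0.56] + 186.631 = 472.073 + 186.631 = 658.705.
Reliability = 658.705 / 1002.41 = 0.657.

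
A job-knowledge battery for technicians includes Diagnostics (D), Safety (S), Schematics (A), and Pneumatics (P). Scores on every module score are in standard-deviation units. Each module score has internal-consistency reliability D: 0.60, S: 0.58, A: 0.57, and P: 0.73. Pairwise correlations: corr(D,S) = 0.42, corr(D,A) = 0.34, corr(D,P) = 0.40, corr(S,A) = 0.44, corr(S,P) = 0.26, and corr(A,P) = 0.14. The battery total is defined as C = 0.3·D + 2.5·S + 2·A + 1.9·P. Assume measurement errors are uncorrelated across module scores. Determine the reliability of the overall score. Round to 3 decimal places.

0.771

Var(C) = 0.3² + 2.5² + 2² + 1.9² + 2·[0.75·0.42 + 0.6·0.34 + 0.57·0.40 + 5·0.44 + 4.75·0.26 + 3.8·0.14] = 13.95 + 9.428 = 23.378.
With uncorrelated errors the cross-covariances are all true-score covariance, so they carry over unchanged; only the diagonal terms shrink to ρᵢσᵢ².
True-score variance = [0.3²·0.60 + 2.5²·0.58 + 2²·0.57 + 1.9²·0.73] + 9.428 = 8.5943 + 9.428 = 18.0223.
Reliability = 18.0223 / 23.378 = 0.771.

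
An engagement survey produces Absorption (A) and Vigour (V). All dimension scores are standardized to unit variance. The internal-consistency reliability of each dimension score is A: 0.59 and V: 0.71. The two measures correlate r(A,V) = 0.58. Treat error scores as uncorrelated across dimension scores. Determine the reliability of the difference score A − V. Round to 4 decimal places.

Var(A−V) = 1 + 1 − 2·0.58 = 2 − 1.16 = 0.84.
With uncorrelated errors the cross-covariances are all true-score covariance, so they carry over unchanged; only the diagonal terms shrink to ρᵢσᵢ².
True-score variance = [0.59 + 0.71] − 1.16 = 1.3 − 1.16 = 0.14.
Reliability = 0.14 / 0.84 = 0.1667.

0.1667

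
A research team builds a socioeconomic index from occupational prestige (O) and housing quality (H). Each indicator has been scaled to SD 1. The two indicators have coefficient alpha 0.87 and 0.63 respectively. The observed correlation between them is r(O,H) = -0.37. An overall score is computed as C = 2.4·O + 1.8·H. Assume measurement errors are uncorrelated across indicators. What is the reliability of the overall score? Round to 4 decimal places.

0.6644

Var(C) = 2.4² + 1.8² + 2·[4.32·(-0.37)] = 9 − 3.1968 = 5.8032.
Under uncorrelated errors the observed covariances equal the true-score covariances, so only the own-variance terms attenuate.
True-score variance = [2.4²·0.87 + 1.8²·0.63] − 3.1968 = 7.0524 − 3.1968 = 3.8556.
Reliability = 3.8556 / 5.8032 = 0.6644.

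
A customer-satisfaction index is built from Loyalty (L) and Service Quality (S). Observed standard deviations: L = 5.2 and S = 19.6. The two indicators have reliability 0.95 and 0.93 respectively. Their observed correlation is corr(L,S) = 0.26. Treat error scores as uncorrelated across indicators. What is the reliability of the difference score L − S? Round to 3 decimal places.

0.921

Var(L−S) = 5.2² + 19.6² − 2·5.2·19.6·0.26 = 411.2 − 52.9984 = 358.202.
Because errors are independent across components, Cov(Tᵢ,Tⱼ) = Cov(Xᵢ,Xⱼ); the off-diagonal part of the true-score variance is the same as above.
True-score variance = [5.2²·0.95 + 19.6²·0.93] − 52.9984 = 382.957 − 52.9984 = 329.958.
Reliability = 329.958 / 358.202 = 0.921.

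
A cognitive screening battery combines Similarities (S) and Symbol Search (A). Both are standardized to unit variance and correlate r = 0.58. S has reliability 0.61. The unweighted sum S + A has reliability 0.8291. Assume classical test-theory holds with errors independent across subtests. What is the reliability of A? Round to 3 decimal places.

Var(S+A) = 2 + 2·0.58 = 3.160.
True-score variance = ρ_S + ρ_A + 2·0.58, so 0.8291 = (0.61 + ρ_A + 1.16) / 3.160.
ρ_A = 0.8291·3.160 − 0.61 − 1.16 = 0.850.

0.850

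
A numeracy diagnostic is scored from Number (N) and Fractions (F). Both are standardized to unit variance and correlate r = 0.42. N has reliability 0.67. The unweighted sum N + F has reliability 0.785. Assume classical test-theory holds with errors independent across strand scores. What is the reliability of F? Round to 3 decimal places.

Var(N+F) = 2 + 2·0.42 = 2.840.
True-score variance = ρ_N + ρ_F + 2·0.42, so 0.785 = (0.67 + ρ_F + 0.84) / 2.840.
ρ_F = 0.785·2.840 − 0.67 − 0.84 = 0.719.

0.719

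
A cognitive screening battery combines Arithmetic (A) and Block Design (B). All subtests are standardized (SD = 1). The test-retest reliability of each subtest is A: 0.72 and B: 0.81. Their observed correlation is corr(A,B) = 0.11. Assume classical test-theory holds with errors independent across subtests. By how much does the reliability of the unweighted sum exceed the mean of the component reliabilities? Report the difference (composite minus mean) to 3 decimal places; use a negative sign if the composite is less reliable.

Var(sum) = 2 + 0.22 = 2.22; true-score variance = 1.53 + 0.22 = 1.75; composite reliability = 0.7883.
Mean component reliability = 0.7650.
Difference = 0.7883 − 0.7650 = 0.023.

0.023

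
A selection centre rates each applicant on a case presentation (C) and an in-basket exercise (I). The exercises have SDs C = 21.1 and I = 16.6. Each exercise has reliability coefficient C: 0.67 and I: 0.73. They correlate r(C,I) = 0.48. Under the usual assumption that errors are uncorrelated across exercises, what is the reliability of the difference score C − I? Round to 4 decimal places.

Var(C−I) = 21.1² + 16.6² − 2·21.1·16.6·0.48 = 720.77 − 336.25 = 384.52.
Because errors are independent across components, Cov(Tᵢ,Tⱼ) = Cov(Xᵢ,Xⱼ); the off-diagonal part of the true-score variance is the same as above.
True-score variance = [21.1²·0.67 + 16.6²·0.73] − 336.25 = 499.45 − 336.25 = 163.2.
Reliability = 163.2 / 384.52 = 0.4244.

0.4244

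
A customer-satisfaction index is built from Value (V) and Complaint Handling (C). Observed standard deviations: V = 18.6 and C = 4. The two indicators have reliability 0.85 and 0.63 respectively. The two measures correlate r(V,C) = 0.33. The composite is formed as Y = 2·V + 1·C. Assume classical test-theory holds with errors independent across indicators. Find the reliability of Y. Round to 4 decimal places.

0.8575

Var(Y) = 2²·18.6² + 4² + 2·[2·18.6·4·0.33] = 1399.84 + 98.208 = 1498.05.
Under uncorrelated errors the observed covariances equal the true-score covariances, so only the own-variance terms attenuate.
True-score variance = [2²·18.6²·0.85 + 4²·0.63] + 98.208 = 1186.34 + 98.208 = 1284.55.
Reliability = 1284.55 / 1498.05 = 0.8575.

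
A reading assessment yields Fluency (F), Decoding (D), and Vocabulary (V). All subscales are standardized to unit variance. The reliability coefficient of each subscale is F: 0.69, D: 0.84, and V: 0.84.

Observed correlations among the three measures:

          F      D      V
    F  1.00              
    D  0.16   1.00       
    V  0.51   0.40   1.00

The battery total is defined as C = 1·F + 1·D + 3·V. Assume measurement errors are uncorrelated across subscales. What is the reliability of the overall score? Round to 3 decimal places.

Var(C) = 1 + 1 + 3² + 2·[0.16 + 3·0.51 + 3·0.40] = 11 + 5.78 = 16.78.
With uncorrelated errors the cross-covariances are all true-score covariance, so they carry over unchanged; only the diagonal terms shrink to ρᵢσᵢ².
True-score variance = [0.69 + 0.84 + 3²·0.84] + 5.78 = 9.09 + 5.78 = 14.87.
Reliability = 14.87 / 16.78 = 0.886.

0.886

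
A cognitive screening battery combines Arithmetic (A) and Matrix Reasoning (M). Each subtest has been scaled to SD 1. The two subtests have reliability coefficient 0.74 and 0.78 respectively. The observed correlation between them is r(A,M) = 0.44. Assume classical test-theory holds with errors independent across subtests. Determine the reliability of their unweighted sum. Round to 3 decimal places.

0.833

Var(A+M) = 2 + 2·[0.44] = 2 + 0.88 = 2.88.
Because errors are independent across components, Cov(Tᵢ,Tⱼ) = Cov(Xᵢ,Xⱼ); the off-diagonal part of the true-score variance is the same as above.
True-score variance = [0.74 + 0.78] + 0.88 = 1.52 + 0.88 = 2.4.
Reliability = 2.4 / 2.88 = 0.833.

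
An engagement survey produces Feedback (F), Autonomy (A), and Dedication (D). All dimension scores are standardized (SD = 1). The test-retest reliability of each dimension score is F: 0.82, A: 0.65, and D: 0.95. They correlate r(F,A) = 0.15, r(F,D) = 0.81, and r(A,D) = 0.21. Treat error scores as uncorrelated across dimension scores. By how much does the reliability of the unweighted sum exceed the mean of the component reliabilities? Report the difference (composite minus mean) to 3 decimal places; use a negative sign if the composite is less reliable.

0.085

Var(sum) = 3 + 2.34 = 5.34; true-score variance = 2.42 + 2.34 = 4.76; composite reliability = 0.8914.
Mean component reliability = 0.8067.
Difference = 0.8914 − 0.8067 = 0.085.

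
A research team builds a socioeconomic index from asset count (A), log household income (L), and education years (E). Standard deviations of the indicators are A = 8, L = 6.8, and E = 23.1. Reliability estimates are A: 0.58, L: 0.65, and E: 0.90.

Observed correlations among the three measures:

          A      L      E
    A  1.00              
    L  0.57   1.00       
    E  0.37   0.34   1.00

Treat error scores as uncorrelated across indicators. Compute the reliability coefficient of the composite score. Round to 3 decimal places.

0.898

Var(A+L+E) = 8² + 6.8² + 23.1² + 2·[8·6.8·0.57 + 8·23.1·0.37 + 6.8·23.1·0.34] = 643.85 + 305.582 = 949.432.
With uncorrelated errors the cross-covariances are all true-score covariance, so they carry over unchanged; only the diagonal terms shrink to ρᵢσᵢ².
True-score variance = [8²·0.58 + 6.8²·0.65 + 23.1²·0.90] + 305.582 = 547.425 + 305.582 = 853.007.
Reliability = 853.007 / 949.432 = 0.898.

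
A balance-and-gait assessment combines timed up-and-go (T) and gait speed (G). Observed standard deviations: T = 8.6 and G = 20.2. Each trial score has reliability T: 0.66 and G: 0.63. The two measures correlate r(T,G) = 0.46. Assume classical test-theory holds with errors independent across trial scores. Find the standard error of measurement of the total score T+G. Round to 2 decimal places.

Var(total) = 482 + 159.822 = 641.822.
True-score variance = 305.879 + 159.822 = 465.701, so reliability = 0.7256.
Error variance = 641.822 − 465.701 = 176.121; SEM = √176.121 = 13.27.

13.27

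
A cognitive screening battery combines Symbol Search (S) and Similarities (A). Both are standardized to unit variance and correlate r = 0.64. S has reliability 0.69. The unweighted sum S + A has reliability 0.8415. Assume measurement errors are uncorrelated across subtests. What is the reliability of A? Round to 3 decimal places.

Var(S+A) = 2 + 2·0.64 = 3.280.
True-score variance = ρ_S + ρ_A + 2·0.64, so 0.8415 = (0.69 + ρ_A + 1.28) / 3.280.
ρ_A = 0.8415·3.280 − 0.69 − 1.28 = 0.790.

0.790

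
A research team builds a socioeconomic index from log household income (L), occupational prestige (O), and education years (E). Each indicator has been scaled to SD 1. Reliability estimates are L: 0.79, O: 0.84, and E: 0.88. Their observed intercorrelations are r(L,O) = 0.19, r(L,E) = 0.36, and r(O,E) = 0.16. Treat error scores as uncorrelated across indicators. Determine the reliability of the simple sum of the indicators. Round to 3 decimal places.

Var(L+O+E) = 3 + 2·[0.19 + 0.36 + 0.16] = 3 + 1.42 = 4.42.
Because errors are independent across components, Cov(Tᵢ,Tⱼ) = Cov(Xᵢ,Xⱼ); the off-diagonal part of the true-score variance is the same as above.
True-score variance = [0.79 + 0.84 + 0.88] + 1.42 = 2.51 + 1.42 = 3.93.
Reliability = 3.93 / 4.42 = 0.889.

0.889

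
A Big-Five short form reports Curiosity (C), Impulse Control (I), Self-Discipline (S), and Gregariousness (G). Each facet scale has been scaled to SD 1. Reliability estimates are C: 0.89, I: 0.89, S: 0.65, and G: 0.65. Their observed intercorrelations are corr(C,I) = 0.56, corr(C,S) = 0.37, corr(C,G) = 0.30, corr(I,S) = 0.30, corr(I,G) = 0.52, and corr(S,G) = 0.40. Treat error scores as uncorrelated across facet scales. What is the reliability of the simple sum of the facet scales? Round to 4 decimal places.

Var(C+I+S+G) = 4 + 2·[0.56 + 0.37 + 0.30 + 0.30 + 0.52 + 0.40] = 4 + 4.9 = 8.9.
With uncorrelated errors the cross-covariances are all true-score covariance, so they carry over unchanged; only the diagonal terms shrink to ρᵢσᵢ².
True-score variance = [0.89 + 0.89 + 0.65 + 0.65] + 4.9 = 3.08 + 4.9 = 7.98.
Reliability = 7.98 / 8.9 = 0.8966.

0.8966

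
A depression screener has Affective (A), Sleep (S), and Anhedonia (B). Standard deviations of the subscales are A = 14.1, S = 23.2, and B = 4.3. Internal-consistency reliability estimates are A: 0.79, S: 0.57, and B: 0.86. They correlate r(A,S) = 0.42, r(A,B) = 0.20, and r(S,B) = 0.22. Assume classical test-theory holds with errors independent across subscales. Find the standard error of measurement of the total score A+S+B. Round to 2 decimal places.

Var(total) = 755.54 + 342.927 = 1098.47.
True-score variance = 479.758 + 342.927 = 822.685, so reliability = 0.7489.
Error variance = 1098.47 − 822.685 = 275.782; SEM = √275.782 = 16.61.

16.61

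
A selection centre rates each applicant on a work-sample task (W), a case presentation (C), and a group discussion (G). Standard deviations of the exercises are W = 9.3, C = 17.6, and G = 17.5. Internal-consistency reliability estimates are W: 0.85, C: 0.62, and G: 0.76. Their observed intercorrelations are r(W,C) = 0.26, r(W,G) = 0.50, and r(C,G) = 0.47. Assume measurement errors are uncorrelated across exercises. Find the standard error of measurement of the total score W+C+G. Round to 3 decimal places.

Var(total) = 702.5 + 537.384 = 1239.88.
True-score variance = 498.318 + 537.384 = 1035.7, so reliability = 0.8353.
Error variance = 1239.88 − 1035.7 = 204.182; SEM = √204.182 = 14.289.

14.289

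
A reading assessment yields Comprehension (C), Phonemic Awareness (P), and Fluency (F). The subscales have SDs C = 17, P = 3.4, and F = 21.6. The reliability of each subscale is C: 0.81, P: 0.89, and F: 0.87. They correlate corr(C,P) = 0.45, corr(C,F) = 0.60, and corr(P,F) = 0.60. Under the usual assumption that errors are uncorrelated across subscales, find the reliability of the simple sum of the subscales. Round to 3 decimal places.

0.913

Var(C+P+F) = 17² + 3.4² + 21.6² + 2·[17·3.4·0.45 + 17·21.6·0.60 + 3.4·21.6·0.60] = 767.12 + 580.788 = 1347.91.
Because errors are independent across components, Cov(Tᵢ,Tⱼ) = Cov(Xᵢ,Xⱼ); the off-diagonal part of the true-score variance is the same as above.
True-score variance = [17²·0.81 + 3.4²·0.89 + 21.6²·0.87] + 580.788 = 650.286 + 580.788 = 1231.07.
Reliability = 1231.07 / 1347.91 = 0.913.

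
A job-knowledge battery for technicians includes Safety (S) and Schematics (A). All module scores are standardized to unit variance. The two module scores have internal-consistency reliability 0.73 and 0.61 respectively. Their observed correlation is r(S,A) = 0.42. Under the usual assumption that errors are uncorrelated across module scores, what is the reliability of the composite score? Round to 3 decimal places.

Var(S+A) = 2 + 2·[0.42] = 2 + 0.84 = 2.84.
Under uncorrelated errors the observed covariances equal the true-score covariances, so only the own-variance terms attenuate.
True-score variance = [0.73 + 0.61] + 0.84 = 1.34 + 0.84 = 2.18.
Reliability = 2.18 / 2.84 = 0.768.

0.768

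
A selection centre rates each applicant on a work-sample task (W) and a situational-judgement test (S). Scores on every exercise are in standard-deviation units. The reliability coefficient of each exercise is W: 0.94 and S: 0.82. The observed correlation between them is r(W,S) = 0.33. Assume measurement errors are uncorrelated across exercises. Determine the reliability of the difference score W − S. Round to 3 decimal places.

Var(W−S) = 1 + 1 − 2·0.33 = 2 − 0.66 = 1.34.
With uncorrelated errors the cross-covariances are all true-score covariance, so they carry over unchanged; only the diagonal terms shrink to ρᵢσᵢ².
True-score variance = [0.94 + 0.82] − 0.66 = 1.76 − 0.66 = 1.1.
Reliability = 1.1 / 1.34 = 0.821.

0.821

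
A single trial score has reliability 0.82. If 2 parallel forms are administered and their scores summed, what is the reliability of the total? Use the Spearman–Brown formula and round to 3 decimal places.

ρ_k = kρ / (1 + (k−1)ρ) = 2·0.82 / (1 + 1·0.82) = 1.640 / 1.820 = 0.901.

0.901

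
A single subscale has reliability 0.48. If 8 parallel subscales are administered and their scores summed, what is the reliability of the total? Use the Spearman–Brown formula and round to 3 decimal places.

0.881

ρ_k = kρ / (1 + (k−1)ρ) = 8·0.48 / (1 + 7·0.48) = 3.840 / 4.360 = 0.881.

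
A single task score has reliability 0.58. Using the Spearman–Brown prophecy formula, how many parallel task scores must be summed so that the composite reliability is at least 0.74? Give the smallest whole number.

k ≥ ρ*(1−ρ₁)/(ρ₁(1−ρ*)) = 0.74·0.42 / (0.58·0.26) = 2.061.
Smallest integer k = 3.

3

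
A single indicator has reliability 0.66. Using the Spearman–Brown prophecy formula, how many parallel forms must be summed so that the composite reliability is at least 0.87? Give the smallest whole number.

4

k ≥ ρ*(1−ρ₁)/(ρ₁(1−ρ*)) = 0.87·0.34 / (0.66·0.13) = 3.448.
Smallest integer k = 4.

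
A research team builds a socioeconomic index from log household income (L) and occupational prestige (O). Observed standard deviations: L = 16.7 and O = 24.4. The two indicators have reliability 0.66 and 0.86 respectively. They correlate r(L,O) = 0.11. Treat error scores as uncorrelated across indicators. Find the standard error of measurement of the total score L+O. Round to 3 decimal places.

Var(total) = 874.25 + 89.6456 = 963.896.
True-score variance = 696.077 + 89.6456 = 785.723, so reliability = 0.8152.
Error variance = 963.896 − 785.723 = 178.173; SEM = √178.173 = 13.348.

13.348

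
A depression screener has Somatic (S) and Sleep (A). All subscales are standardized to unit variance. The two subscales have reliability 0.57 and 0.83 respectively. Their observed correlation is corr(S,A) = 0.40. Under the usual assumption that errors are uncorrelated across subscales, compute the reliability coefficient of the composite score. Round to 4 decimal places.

Var(S+A) = 2 + 2·[0.40] = 2 + 0.8 = 2.8.
Under uncorrelated errors the observed covariances equal the true-score covariances, so only the own-variance terms attenuate.
True-score variance = [0.57 + 0.83] + 0.8 = 1.4 + 0.8 = 2.2.
Reliability = 2.2 / 2.8 = 0.7857.

0.7857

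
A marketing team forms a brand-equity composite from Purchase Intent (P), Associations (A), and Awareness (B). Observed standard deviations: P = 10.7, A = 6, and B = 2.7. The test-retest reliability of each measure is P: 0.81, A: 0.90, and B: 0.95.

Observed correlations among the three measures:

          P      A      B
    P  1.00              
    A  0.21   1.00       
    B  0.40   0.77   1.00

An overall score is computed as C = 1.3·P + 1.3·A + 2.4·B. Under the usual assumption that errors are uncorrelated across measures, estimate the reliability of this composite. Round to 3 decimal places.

Var(C) = 1.3²·10.7² + 1.3²·6² + 2.4²·2.7² + 2·[1.69·10.7·6·0.21 + 3.12·10.7·2.7·0.40 + 3.12·6·2.7·0.77] = 296.318 + 195.516 = 491.835.
Because errors are independent across components, Cov(Tᵢ,Tⱼ) = Cov(Xᵢ,Xⱼ); the off-diagonal part of the true-score variance is the same as above.
True-score variance = [1.3²·10.7²·0.81 + 1.3²·6²·0.90 + 2.4²·2.7²·0.95] + 195.516 = 251.372 + 195.516 = 446.889.
Reliability = 446.889 / 491.835 = 0.909.

0.909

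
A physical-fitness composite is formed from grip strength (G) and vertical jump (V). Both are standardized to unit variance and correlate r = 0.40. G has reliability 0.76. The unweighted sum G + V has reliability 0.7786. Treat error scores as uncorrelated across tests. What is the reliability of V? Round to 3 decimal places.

Var(G+V) = 2 + 2·0.40 = 2.800.
True-score variance = ρ_G + ρ_V + 2·0.40, so 0.7786 = (0.76 + ρ_V + 0.80) / 2.800.
ρ_V = 0.7786·2.800 − 0.76 − 0.80 = 0.620.

0.620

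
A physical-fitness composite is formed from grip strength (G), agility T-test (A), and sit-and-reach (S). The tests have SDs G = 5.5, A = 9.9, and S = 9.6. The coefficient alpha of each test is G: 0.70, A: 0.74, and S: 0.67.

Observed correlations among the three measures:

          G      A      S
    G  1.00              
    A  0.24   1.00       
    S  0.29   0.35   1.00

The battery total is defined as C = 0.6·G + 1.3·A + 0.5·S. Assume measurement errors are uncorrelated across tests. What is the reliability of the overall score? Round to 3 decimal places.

Var(C) = 0.6²·5.5² + 1.3²·9.9² + 0.5²·9.6² + 2·[0.78·5.5·9.9·0.24 + 0.3·5.5·9.6·0.29 + 0.65·9.9·9.6·0.35] = 199.567 + 72.8165 = 272.383.
Under uncorrelated errors the observed covariances equal the true-score covariances, so only the own-variance terms attenuate.
True-score variance = [0.6²·5.5²·0.70 + 1.3²·9.9²·0.74 + 0.5²·9.6²·0.67] + 72.8165 = 145.631 + 72.8165 = 218.448.
Reliability = 218.448 / 272.383 = 0.802.

0.802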